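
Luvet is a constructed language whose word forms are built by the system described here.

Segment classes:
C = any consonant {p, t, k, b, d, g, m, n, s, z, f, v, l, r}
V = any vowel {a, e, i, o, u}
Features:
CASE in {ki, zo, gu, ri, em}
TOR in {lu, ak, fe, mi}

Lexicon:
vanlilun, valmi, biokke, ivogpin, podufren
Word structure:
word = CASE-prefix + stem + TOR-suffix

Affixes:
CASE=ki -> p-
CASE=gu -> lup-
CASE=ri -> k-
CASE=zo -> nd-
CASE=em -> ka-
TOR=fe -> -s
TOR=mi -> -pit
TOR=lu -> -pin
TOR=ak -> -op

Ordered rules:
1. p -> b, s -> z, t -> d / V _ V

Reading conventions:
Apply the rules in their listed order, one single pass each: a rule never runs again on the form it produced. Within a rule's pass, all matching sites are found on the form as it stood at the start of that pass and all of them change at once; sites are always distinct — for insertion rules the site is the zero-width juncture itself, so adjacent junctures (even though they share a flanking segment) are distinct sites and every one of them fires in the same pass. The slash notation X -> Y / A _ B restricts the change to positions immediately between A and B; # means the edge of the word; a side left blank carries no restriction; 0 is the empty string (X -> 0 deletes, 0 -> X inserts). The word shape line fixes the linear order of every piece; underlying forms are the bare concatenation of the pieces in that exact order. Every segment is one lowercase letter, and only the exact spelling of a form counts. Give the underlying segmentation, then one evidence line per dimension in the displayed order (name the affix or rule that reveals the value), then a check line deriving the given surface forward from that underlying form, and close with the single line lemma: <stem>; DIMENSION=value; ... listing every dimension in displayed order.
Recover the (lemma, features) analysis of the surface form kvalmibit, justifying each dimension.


underlying: k-valmi-pit
CASE=ri - signalled by the affix k-
TOR=mi - signalled by the affix -pit
check: kvalmipit -> kvalmibit
lemma: valmi; CASE=ri; TOR=mi


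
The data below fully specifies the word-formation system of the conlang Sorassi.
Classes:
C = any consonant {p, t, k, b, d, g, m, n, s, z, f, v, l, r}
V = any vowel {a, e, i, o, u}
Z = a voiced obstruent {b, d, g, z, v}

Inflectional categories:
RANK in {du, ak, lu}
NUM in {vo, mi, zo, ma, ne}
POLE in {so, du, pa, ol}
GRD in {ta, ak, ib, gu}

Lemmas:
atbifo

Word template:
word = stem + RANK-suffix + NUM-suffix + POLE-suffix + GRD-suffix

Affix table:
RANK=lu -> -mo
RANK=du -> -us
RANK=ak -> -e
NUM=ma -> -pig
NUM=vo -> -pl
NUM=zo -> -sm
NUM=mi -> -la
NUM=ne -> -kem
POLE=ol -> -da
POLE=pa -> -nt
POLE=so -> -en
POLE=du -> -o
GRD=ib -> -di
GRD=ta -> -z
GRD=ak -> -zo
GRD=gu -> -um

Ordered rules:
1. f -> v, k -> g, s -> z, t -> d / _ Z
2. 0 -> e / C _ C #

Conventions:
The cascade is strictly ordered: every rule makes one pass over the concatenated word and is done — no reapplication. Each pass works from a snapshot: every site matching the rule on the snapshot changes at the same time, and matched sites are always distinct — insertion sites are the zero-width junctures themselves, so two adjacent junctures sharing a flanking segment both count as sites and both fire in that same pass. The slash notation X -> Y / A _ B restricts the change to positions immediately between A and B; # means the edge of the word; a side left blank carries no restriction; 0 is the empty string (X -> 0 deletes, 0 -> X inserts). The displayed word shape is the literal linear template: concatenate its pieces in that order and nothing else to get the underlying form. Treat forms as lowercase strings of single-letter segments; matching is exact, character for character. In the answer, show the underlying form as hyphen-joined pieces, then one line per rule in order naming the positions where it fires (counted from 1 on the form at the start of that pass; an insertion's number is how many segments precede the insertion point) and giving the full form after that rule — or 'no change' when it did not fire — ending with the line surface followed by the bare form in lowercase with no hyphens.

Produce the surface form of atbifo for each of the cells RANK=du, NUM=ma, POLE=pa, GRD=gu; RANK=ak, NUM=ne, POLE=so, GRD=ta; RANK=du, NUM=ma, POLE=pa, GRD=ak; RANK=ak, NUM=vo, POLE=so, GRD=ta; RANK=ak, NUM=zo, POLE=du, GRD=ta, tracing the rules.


cell RANK=du, NUM=ma, POLE=pa, GRD=gu:
underlying: atbifo-us-pig-nt-um
1. f -> v, k -> g, s -> z, t -> d / _ Z: fires at position(s) 2: adbifouspigntum
2. 0 -> e / C _ C #: no change
surface: adbifouspigntum

cell RANK=ak, NUM=ne, POLE=so, GRD=ta:
underlying: atbifo-e-kem-en-z
1. f -> v, k -> g, s -> z, t -> d / _ Z: fires at position(s) 2: adbifoekemenz
2. 0 -> e / C _ C #: inserts after position(s) 12: adbifoekemenez
surface: adbifoekemenez

cell RANK=du, NUM=ma, POLE=pa, GRD=ak:
underlying: atbifo-us-pig-nt-zo
1. f -> v, k -> g, s -> z, t -> d / _ Z: fires at position(s) 2, 13: adbifouspigndzo
2. 0 -> e / C _ C #: no change
surface: adbifouspigndzo

cell RANK=ak, NUM=vo, POLE=so, GRD=ta:
underlying: atbifo-e-pl-en-z
1. f -> v, k -> g, s -> z, t -> d / _ Z: fires at position(s) 2: adbifoeplenz
2. 0 -> e / C _ C #: inserts after position(s) 11: adbifoeplenez
surface: adbifoeplenez

cell RANK=ak, NUM=zo, POLE=du, GRD=ta:
underlying: atbifo-e-sm-o-z
1. f -> v, k -> g, s -> z, t -> d / _ Z: fires at position(s) 2: adbifoesmoz
2. 0 -> e / C _ C #: no change
surface: adbifoesmoz


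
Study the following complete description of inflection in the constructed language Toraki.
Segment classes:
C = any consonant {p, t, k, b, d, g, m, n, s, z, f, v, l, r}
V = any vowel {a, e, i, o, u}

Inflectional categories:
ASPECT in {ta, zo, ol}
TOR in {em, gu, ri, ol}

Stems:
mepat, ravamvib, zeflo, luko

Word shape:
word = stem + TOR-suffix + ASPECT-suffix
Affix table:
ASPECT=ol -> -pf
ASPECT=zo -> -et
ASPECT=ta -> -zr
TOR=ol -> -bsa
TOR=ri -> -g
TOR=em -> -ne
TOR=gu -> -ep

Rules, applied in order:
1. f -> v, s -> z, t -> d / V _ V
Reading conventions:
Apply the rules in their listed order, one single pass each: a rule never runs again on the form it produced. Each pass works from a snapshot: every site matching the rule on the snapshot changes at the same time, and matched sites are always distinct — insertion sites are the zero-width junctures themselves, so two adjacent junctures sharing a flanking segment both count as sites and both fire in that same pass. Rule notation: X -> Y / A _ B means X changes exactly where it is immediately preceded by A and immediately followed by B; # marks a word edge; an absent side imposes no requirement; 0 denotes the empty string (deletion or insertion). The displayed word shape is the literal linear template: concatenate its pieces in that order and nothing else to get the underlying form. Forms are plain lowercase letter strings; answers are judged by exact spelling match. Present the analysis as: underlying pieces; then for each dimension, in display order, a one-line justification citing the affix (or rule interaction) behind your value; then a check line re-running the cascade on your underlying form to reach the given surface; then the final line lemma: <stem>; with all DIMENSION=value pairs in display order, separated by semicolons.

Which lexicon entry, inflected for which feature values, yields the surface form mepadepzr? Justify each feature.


underlying: mepat-ep-zr
ASPECT=ta - signalled by the affix -zr
TOR=gu - signalled by the affix -ep
check: mepatepzr -> mepadepzr
lemma: mepat; ASPECT=ta; TOR=gu


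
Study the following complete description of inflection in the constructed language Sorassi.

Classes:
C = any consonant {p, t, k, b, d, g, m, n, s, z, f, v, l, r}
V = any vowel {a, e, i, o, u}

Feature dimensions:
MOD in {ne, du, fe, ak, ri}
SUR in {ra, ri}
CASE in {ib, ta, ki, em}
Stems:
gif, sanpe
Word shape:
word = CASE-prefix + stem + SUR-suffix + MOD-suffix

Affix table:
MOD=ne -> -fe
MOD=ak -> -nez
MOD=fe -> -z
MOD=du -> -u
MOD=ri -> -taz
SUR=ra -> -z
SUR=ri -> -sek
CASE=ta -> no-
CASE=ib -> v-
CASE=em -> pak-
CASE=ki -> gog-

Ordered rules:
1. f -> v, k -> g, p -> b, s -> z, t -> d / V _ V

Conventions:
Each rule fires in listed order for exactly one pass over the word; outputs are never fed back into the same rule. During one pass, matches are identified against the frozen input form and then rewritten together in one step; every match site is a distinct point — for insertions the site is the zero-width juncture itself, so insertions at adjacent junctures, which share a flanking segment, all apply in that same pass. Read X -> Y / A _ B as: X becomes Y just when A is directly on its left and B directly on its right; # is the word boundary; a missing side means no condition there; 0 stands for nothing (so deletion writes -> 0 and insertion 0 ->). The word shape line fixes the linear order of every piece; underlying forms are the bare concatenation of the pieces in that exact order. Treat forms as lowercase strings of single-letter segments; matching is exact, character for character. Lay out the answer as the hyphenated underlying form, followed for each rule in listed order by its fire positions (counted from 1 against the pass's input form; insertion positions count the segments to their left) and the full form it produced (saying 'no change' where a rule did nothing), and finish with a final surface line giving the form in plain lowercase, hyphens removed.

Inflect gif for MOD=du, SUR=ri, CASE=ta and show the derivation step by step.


underlying: no-gif-sek-u
1. f -> v, k -> g, p -> b, s -> z, t -> d / V _ V: fires at position(s) 8: nogifsegu
surface: nogifsegu


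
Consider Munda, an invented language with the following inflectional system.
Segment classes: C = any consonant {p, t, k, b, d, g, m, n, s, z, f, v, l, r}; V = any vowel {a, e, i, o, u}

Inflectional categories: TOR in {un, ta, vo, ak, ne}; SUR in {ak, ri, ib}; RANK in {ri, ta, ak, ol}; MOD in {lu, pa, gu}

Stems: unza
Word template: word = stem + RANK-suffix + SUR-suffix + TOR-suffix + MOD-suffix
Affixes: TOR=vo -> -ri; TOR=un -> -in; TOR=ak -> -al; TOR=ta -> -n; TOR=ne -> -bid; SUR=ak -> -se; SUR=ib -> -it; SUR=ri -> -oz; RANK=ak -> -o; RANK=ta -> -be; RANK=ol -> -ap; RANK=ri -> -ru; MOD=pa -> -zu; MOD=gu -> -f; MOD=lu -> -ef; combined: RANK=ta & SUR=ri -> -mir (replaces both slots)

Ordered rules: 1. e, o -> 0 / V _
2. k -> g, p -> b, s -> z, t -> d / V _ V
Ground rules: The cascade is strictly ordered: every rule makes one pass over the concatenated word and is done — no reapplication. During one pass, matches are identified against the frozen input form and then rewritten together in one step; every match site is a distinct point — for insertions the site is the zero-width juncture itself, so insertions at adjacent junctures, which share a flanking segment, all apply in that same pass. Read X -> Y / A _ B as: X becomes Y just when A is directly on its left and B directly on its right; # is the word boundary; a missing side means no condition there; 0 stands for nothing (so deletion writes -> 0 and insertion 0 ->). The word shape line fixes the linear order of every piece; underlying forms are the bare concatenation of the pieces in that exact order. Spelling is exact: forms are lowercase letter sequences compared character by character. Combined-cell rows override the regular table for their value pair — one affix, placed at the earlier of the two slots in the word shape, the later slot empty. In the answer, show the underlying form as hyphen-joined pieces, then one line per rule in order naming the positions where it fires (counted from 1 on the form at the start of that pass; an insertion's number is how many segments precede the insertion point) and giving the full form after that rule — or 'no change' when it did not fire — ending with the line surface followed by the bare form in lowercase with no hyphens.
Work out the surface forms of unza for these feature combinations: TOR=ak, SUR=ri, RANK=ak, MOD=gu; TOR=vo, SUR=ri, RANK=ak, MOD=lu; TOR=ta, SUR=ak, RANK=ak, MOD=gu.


cell TOR=ak, SUR=ri, RANK=ak, MOD=gu:
underlying: unza-o-oz-al-f
1. e, o -> 0 / V _: fires at position(s) 5, 6: unzazalf
2. k -> g, p -> b, s -> z, t -> d / V _ V: no change
surface: unzazalf

cell TOR=vo, SUR=ri, RANK=ak, MOD=lu:
underlying: unza-o-oz-ri-ef
1. e, o -> 0 / V _: fires at position(s) 5, 6, 10: unzazrif
2. k -> g, p -> b, s -> z, t -> d / V _ V: no change
surface: unzazrif

cell TOR=ta, SUR=ak, RANK=ak, MOD=gu:
underlying: unza-o-se-n-f
1. e, o -> 0 / V _: fires at position(s) 5: unzasenf
2. k -> g, p -> b, s -> z, t -> d / V _ V: fires at position(s) 5: unzazenf
surface: unzazenf


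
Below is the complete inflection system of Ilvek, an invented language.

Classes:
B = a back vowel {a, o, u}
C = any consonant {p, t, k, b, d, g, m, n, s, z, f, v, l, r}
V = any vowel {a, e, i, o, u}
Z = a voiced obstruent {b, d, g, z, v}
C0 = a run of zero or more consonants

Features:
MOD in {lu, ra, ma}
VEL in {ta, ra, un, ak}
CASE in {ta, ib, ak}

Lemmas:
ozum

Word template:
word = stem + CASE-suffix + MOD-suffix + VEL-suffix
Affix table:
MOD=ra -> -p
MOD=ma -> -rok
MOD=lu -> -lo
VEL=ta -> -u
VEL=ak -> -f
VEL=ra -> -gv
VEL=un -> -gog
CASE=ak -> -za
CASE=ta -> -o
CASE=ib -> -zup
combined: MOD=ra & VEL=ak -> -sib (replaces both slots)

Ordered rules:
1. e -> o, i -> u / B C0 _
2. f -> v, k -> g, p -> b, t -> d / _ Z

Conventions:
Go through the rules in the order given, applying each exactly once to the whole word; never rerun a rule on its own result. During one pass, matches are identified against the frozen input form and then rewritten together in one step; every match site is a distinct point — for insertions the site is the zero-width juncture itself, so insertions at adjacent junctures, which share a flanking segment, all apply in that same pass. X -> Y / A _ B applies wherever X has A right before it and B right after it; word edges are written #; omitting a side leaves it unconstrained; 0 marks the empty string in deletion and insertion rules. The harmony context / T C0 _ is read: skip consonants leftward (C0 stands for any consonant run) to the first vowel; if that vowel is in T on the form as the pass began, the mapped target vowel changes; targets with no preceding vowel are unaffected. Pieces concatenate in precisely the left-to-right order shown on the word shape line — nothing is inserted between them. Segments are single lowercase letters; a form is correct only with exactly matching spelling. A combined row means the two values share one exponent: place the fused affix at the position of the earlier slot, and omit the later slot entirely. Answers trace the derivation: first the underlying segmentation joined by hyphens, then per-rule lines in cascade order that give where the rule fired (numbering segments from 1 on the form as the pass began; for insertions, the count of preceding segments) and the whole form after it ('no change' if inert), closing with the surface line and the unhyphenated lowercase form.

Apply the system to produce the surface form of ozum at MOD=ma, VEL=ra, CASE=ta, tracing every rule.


underlying: ozum-o-rok-gv
1. e -> o, i -> u / B C0 _: no change
2. f -> v, k -> g, p -> b, t -> d / _ Z: fires at position(s) 8: ozumoroggv
surface: ozumoroggv


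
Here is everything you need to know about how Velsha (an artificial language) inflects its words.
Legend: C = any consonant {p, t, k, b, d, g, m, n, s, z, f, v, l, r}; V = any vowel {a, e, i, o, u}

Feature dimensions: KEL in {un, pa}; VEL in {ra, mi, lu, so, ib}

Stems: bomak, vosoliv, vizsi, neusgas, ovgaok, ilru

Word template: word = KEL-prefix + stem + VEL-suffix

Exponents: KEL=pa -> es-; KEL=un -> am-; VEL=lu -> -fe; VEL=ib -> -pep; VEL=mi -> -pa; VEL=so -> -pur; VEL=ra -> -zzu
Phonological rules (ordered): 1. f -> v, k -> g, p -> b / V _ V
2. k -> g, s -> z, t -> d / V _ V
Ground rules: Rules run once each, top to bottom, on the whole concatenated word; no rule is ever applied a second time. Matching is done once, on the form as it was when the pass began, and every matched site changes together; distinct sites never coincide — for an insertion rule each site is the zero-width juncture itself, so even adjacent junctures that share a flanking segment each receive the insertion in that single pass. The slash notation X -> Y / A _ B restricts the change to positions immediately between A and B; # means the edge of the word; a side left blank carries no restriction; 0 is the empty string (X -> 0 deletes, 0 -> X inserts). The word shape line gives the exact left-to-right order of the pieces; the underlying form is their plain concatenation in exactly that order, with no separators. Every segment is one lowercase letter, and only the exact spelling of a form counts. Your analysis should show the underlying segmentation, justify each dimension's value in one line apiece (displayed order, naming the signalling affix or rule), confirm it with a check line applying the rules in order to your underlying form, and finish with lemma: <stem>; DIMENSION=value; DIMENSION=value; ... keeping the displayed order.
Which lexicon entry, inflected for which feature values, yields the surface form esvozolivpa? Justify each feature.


underlying: es-vosoliv-pa
KEL=pa - signalled by the affix es-
VEL=mi - signalled by the affix -pa
check: esvosolivpa -> esvosolivpa -> esvozolivpa
lemma: vosoliv; KEL=pa; VEL=mi


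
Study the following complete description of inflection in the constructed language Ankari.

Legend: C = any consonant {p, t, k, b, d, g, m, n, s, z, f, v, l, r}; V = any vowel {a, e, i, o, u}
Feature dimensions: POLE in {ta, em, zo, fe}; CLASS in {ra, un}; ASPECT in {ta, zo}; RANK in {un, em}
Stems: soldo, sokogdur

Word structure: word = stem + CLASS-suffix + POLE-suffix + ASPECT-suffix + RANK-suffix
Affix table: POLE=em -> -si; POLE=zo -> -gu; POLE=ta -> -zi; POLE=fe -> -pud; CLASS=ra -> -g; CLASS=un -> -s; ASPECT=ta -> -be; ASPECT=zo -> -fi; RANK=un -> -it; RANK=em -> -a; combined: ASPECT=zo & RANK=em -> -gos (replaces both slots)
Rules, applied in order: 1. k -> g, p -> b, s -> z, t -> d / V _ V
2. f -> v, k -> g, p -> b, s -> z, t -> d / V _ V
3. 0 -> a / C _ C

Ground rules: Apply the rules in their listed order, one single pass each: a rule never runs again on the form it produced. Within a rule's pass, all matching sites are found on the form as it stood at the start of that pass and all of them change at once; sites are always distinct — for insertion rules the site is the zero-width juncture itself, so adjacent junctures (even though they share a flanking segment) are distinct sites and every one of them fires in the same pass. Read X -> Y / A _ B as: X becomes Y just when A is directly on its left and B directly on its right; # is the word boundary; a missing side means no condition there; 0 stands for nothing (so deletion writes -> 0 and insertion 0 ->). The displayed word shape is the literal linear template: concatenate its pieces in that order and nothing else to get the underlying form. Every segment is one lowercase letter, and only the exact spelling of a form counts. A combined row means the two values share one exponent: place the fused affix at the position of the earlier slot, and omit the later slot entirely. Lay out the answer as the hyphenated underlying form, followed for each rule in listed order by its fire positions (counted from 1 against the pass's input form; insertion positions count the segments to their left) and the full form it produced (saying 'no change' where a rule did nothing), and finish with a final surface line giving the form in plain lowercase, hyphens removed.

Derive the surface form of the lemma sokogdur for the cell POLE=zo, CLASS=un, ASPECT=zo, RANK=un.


underlying: sokogdur-s-gu-fi-it
1. k -> g, p -> b, s -> z, t -> d / V _ V: fires at position(s) 3: sogogdursgufiit
2. f -> v, k -> g, p -> b, s -> z, t -> d / V _ V: fires at position(s) 12: sogogdursguviit
3. 0 -> a / C _ C: inserts after position(s) 5, 8, 9: sogogadurasaguviit
surface: sogogadurasaguviit


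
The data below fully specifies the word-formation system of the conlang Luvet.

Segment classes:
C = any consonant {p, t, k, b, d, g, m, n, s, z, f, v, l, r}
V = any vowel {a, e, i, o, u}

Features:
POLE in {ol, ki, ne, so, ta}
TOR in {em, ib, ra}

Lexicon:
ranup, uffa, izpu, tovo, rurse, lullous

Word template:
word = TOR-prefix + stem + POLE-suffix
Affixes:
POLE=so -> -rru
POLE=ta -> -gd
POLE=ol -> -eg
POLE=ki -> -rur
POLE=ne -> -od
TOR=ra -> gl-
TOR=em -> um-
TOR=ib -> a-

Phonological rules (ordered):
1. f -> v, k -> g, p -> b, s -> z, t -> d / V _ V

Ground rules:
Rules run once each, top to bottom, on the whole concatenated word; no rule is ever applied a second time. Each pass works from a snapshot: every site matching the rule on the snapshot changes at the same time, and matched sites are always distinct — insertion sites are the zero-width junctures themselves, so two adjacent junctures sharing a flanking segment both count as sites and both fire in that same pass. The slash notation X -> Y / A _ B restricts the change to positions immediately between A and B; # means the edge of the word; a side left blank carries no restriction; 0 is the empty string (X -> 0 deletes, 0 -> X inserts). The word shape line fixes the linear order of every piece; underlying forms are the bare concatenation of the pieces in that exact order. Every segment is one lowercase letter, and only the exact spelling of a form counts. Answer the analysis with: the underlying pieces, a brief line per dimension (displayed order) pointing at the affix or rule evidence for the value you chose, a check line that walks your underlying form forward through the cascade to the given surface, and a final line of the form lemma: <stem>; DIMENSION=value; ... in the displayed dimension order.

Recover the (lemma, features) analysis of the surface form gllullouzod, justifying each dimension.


underlying: gl-lullous-od
POLE=ne - signalled by the affix -od
TOR=ra - signalled by the affix gl-
check: gllullousod -> gllullouzod
lemma: lullous; POLE=ne; TOR=ra


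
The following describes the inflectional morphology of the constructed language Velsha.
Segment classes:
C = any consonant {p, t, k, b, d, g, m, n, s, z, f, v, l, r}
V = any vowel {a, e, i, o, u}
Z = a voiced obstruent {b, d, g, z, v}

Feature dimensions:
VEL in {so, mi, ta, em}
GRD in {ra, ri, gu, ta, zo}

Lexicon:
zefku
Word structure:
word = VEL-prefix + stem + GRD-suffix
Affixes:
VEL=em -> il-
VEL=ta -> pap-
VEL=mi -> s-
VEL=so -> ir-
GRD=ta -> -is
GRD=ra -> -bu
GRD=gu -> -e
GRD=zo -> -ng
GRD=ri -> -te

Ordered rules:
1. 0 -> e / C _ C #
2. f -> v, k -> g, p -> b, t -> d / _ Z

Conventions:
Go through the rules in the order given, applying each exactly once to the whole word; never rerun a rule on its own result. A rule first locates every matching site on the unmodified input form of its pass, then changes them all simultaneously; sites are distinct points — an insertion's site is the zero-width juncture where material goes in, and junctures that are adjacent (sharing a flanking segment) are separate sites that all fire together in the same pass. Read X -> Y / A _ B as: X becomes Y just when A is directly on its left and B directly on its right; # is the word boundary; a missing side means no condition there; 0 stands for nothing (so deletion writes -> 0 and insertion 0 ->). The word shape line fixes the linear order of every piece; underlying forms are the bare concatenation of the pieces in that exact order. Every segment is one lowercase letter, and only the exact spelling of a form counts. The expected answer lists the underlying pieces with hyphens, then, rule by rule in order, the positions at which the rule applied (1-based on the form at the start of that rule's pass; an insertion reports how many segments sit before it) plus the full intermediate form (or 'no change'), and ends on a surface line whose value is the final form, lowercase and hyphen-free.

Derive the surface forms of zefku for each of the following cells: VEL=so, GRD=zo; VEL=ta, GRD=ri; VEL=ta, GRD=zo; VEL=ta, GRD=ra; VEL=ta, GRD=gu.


cell VEL=so, GRD=zo:
underlying: ir-zefku-ng
1. 0 -> e / C _ C #: inserts after position(s) 8: irzefkuneg
2. f -> v, k -> g, p -> b, t -> d / _ Z: no change
surface: irzefkuneg

cell VEL=ta, GRD=ri:
underlying: pap-zefku-te
1. 0 -> e / C _ C #: no change
2. f -> v, k -> g, p -> b, t -> d / _ Z: fires at position(s) 3: pabzefkute
surface: pabzefkute

cell VEL=ta, GRD=zo:
underlying: pap-zefku-ng
1. 0 -> e / C _ C #: inserts after position(s) 9: papzefkuneg
2. f -> v, k -> g, p -> b, t -> d / _ Z: fires at position(s) 3: pabzefkuneg
surface: pabzefkuneg

cell VEL=ta, GRD=ra:
underlying: pap-zefku-bu
1. 0 -> e / C _ C #: no change
2. f -> v, k -> g, p -> b, t -> d / _ Z: fires at position(s) 3: pabzefkubu
surface: pabzefkubu

cell VEL=ta, GRD=gu:
underlying: pap-zefku-e
1. 0 -> e / C _ C #: no change
2. f -> v, k -> g, p -> b, t -> d / _ Z: fires at position(s) 3: pabzefkue
surface: pabzefkue


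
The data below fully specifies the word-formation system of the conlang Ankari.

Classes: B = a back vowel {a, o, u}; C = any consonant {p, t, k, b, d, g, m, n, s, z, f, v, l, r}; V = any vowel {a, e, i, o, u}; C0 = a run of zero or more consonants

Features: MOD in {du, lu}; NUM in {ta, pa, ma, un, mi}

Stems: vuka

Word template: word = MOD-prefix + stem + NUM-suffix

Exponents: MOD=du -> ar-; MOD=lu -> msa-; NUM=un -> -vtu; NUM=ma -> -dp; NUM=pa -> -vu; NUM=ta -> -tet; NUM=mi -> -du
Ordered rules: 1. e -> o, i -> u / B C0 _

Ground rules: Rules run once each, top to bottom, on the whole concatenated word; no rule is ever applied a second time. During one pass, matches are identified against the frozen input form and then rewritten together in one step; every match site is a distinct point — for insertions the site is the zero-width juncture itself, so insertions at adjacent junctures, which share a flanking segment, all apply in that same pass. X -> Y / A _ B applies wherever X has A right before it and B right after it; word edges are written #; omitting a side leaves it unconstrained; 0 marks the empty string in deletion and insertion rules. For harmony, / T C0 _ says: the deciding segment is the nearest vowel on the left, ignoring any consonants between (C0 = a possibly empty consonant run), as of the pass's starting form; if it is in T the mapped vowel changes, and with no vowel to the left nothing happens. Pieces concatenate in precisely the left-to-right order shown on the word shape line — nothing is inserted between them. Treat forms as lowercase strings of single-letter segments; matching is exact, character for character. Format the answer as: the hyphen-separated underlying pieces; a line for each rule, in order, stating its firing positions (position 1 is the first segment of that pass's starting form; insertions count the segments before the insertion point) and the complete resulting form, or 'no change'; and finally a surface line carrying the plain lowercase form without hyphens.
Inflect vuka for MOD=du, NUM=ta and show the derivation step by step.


underlying: ar-vuka-tet
1. e -> o, i -> u / B C0 _: fires at position(s) 8: arvukatot
surface: arvukatot


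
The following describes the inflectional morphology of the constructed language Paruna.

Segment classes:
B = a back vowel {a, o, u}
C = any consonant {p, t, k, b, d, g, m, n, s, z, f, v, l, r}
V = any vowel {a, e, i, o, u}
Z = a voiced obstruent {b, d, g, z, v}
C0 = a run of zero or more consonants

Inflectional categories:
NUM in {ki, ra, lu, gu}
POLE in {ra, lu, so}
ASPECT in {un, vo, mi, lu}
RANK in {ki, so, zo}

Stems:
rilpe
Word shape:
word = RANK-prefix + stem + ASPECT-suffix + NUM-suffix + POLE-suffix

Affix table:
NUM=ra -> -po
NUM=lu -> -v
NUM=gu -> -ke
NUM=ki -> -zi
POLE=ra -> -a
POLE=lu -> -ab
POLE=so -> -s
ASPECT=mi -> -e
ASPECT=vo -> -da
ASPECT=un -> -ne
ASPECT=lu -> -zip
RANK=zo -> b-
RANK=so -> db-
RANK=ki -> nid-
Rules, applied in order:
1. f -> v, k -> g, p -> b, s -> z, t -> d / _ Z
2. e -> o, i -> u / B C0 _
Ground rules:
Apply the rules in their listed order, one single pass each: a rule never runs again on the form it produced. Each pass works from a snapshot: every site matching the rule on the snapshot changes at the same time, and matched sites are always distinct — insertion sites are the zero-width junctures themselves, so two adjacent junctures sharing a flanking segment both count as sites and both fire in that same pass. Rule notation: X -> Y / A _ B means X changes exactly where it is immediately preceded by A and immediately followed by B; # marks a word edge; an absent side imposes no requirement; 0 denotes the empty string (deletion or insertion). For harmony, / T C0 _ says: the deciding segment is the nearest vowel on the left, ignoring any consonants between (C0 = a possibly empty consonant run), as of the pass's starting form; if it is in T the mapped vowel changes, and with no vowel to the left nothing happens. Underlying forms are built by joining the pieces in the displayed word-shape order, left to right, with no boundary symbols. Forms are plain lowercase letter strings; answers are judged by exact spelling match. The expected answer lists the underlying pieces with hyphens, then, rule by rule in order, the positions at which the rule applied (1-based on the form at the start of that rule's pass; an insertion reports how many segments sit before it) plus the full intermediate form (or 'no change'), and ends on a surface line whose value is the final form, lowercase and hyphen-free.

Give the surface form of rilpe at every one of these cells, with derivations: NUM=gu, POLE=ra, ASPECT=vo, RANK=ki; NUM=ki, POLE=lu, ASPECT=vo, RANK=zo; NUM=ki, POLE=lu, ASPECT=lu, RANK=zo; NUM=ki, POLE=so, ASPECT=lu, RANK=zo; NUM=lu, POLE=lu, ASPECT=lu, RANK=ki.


cell NUM=gu, POLE=ra, ASPECT=vo, RANK=ki:
underlying: nid-rilpe-da-ke-a
1. f -> v, k -> g, p -> b, s -> z, t -> d / _ Z: no change
2. e -> o, i -> u / B C0 _: fires at position(s) 12: nidrilpedakoa
surface: nidrilpedakoa

cell NUM=ki, POLE=lu, ASPECT=vo, RANK=zo:
underlying: b-rilpe-da-zi-ab
1. f -> v, k -> g, p -> b, s -> z, t -> d / _ Z: no change
2. e -> o, i -> u / B C0 _: fires at position(s) 10: brilpedazuab
surface: brilpedazuab

cell NUM=ki, POLE=lu, ASPECT=lu, RANK=zo:
underlying: b-rilpe-zip-zi-ab
1. f -> v, k -> g, p -> b, s -> z, t -> d / _ Z: fires at position(s) 9: brilpezibziab
2. e -> o, i -> u / B C0 _: no change
surface: brilpezibziab

cell NUM=ki, POLE=so, ASPECT=lu, RANK=zo:
underlying: b-rilpe-zip-zi-s
1. f -> v, k -> g, p -> b, s -> z, t -> d / _ Z: fires at position(s) 9: brilpezibzis
2. e -> o, i -> u / B C0 _: no change
surface: brilpezibzis

cell NUM=lu, POLE=lu, ASPECT=lu, RANK=ki:
underlying: nid-rilpe-zip-v-ab
1. f -> v, k -> g, p -> b, s -> z, t -> d / _ Z: fires at position(s) 11: nidrilpezibvab
2. e -> o, i -> u / B C0 _: no change
surface: nidrilpezibvab


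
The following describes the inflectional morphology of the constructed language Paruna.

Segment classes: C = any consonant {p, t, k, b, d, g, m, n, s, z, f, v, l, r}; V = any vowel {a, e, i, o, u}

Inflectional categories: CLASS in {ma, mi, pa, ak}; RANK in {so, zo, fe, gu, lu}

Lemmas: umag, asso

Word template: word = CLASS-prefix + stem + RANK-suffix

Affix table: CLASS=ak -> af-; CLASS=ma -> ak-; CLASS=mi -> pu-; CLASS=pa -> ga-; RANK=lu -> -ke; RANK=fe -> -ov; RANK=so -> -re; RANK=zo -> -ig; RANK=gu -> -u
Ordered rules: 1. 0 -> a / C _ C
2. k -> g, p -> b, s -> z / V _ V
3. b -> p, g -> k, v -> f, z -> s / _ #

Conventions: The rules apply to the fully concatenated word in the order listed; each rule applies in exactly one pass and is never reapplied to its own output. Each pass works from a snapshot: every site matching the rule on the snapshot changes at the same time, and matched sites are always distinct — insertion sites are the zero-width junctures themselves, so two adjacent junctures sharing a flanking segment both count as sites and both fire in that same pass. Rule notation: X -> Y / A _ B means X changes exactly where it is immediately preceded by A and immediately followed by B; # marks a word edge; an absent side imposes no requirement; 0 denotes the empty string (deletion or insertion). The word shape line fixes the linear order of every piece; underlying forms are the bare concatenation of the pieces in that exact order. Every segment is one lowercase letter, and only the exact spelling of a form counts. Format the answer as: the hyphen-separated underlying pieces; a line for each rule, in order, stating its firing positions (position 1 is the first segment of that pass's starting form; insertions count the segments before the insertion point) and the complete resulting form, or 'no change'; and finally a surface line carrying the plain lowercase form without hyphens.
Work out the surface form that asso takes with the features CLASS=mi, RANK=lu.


underlying: pu-asso-ke
1. 0 -> a / C _ C: inserts after position(s) 4: puasasoke
2. k -> g, p -> b, s -> z / V _ V: fires at position(s) 4, 6, 8: puazazoge
3. b -> p, g -> k, v -> f, z -> s / _ #: no change
surface: puazazoge


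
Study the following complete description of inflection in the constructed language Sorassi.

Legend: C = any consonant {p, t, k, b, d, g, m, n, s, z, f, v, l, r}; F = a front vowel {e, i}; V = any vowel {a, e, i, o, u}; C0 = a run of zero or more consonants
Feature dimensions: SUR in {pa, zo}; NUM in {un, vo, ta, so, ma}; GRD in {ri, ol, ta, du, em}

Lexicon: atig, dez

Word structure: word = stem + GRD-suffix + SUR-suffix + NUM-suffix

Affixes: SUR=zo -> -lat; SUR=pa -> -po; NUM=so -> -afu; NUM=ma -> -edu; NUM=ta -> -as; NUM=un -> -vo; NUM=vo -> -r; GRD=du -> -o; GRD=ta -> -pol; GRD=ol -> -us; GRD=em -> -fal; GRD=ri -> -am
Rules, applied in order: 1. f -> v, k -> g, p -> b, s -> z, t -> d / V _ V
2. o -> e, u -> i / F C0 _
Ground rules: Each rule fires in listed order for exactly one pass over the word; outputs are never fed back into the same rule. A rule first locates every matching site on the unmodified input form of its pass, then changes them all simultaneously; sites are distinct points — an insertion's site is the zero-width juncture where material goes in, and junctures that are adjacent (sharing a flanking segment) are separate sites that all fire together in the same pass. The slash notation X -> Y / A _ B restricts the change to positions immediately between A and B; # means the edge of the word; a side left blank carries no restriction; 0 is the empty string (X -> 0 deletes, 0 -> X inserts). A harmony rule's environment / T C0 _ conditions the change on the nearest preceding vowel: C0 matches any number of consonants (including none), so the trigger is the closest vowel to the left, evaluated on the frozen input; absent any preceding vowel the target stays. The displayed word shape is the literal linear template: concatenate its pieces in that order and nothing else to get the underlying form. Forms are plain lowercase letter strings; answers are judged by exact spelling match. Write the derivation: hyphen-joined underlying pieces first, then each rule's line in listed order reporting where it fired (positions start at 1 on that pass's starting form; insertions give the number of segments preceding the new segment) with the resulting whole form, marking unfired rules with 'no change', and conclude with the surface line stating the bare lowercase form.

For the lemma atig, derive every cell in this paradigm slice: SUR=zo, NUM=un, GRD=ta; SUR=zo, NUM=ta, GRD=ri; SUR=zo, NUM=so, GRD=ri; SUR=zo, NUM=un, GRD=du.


cell SUR=zo, NUM=un, GRD=ta:
underlying: atig-pol-lat-vo
1. f -> v, k -> g, p -> b, s -> z, t -> d / V _ V: fires at position(s) 2: adigpollatvo
2. o -> e, u -> i / F C0 _: fires at position(s) 6: adigpellatvo
surface: adigpellatvo

cell SUR=zo, NUM=ta, GRD=ri:
underlying: atig-am-lat-as
1. f -> v, k -> g, p -> b, s -> z, t -> d / V _ V: fires at position(s) 2, 9: adigamladas
2. o -> e, u -> i / F C0 _: no change
surface: adigamladas

cell SUR=zo, NUM=so, GRD=ri:
underlying: atig-am-lat-afu
1. f -> v, k -> g, p -> b, s -> z, t -> d / V _ V: fires at position(s) 2, 9, 11: adigamladavu
2. o -> e, u -> i / F C0 _: no change
surface: adigamladavu

cell SUR=zo, NUM=un, GRD=du:
underlying: atig-o-lat-vo
1. f -> v, k -> g, p -> b, s -> z, t -> d / V _ V: fires at position(s) 2: adigolatvo
2. o -> e, u -> i / F C0 _: fires at position(s) 5: adigelatvo
surface: adigelatvo


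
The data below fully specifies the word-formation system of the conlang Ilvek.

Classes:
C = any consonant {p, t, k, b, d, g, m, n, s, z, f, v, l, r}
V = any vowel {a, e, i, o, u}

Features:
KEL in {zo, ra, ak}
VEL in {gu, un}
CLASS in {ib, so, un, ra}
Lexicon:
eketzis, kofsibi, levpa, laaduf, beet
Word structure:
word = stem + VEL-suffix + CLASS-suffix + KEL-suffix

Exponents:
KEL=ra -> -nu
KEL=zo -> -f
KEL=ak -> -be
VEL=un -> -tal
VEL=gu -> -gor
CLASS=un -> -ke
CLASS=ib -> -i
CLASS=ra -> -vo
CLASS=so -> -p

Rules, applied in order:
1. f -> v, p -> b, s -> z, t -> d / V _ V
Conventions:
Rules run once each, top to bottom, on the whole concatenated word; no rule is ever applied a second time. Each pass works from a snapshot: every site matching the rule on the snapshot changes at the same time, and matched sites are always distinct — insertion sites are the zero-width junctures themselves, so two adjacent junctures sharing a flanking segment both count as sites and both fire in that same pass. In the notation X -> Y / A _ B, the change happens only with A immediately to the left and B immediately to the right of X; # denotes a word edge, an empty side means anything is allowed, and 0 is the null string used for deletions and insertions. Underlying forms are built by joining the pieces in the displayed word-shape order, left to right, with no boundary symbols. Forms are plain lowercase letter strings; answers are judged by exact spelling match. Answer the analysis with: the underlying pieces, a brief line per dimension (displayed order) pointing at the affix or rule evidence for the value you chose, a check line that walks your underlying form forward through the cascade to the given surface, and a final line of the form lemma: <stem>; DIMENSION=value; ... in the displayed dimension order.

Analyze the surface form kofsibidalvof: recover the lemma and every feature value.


underlying: kofsibi-tal-vo-f
KEL=zo - signalled by the affix -f
VEL=un - signalled by the affix -tal
CLASS=ra - signalled by the affix -vo
check: kofsibitalvof -> kofsibidalvof
lemma: kofsibi; KEL=zo; VEL=un; CLASS=ra


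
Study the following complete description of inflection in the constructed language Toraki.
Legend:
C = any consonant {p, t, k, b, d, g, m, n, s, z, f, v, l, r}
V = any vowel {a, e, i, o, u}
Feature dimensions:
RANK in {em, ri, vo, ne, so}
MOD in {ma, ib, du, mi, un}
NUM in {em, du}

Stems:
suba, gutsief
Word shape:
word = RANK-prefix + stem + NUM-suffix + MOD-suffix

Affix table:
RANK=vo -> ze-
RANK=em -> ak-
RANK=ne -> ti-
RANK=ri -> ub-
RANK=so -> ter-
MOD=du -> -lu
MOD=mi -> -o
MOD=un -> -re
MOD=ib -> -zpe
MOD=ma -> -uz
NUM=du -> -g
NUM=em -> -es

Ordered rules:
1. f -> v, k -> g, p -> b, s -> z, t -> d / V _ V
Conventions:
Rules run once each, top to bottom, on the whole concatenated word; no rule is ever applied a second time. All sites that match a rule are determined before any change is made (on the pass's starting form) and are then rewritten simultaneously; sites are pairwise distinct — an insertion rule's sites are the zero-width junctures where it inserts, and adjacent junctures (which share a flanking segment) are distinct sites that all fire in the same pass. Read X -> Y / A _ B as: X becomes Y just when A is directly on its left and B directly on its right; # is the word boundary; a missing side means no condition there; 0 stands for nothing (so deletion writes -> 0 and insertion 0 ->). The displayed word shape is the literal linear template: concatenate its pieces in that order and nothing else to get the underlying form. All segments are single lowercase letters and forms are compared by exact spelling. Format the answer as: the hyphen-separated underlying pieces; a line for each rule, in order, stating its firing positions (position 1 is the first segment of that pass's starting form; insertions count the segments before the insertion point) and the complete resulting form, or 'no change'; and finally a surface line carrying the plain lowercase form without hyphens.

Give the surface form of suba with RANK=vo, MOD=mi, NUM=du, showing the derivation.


underlying: ze-suba-g-o
1. f -> v, k -> g, p -> b, s -> z, t -> d / V _ V: fires at position(s) 3: zezubago
surface: zezubago
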